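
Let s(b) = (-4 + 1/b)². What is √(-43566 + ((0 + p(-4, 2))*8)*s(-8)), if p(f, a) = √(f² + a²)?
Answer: √(-174264 + 1089*√5)/2 ≈ 207.26*I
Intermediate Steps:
p(f, a) = √(a² + f²)
√(-43566 + ((0 + p(-4, 2))*8)*s(-8)) = √(-43566 + ((0 + √(2² + (-4)²))*8)*((-1 + 4*(-8))²/(-8)²)) = √(-43566 + ((0 + √(4 + 16))*8)*((-1 - 32)²/64)) = √(-43566 + ((0 + √20)*8)*((1/64)*(-33)²)) = √(-43566 + ((0 + 2*√5)*8)*((1/64)*1089)) = √(-43566 + ((2*√5)*8)*(1089/64)) = √(-43566 + (16*√5)*(1089/64)) = √(-43566 + 1089*√5/4)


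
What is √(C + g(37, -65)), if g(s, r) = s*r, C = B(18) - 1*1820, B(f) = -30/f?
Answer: 2*I*√9510/3 ≈ 65.013*I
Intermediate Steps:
C = -5465/3 (C = -30/18 - 1*1820 = -30*1/18 - 1820 = -5/3 - 1820 = -5465/3 ≈ -1821.7)
g(s, r) = r*s
√(C + g(37, -65)) = √(-5465/3 - 65*37) = √(-5465/3 - 2405) = √(-12680/3) = 2*I*√9510/3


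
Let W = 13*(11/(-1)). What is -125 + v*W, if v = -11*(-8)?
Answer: -12709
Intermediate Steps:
W = -143 (W = 13*(11*(-1)) = 13*(-11) = -143)
v = 88
-125 + v*W = -125 + 88*(-143) = -125 - 12584 = -12709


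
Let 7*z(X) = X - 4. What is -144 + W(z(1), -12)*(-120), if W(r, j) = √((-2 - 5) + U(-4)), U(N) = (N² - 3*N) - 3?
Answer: -144 - 360*√2 ≈ -653.12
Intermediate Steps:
U(N) = -3 + N² - 3*N
z(X) = -4/7 + X/7 (z(X) = (X - 4)/7 = (-4 + X)/7 = -4/7 + X/7)
W(r, j) = 3*√2 (W(r, j) = √((-2 - 5) + (-3 + (-4)² - 3*(-4))) = √(-7 + (-3 + 16 + 12)) = √(-7 + 25) = √18 = 3*√2)
-144 + W(z(1), -12)*(-120) = -144 + (3*√2)*(-120) = -144 - 360*√2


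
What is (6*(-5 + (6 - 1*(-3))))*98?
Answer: 2352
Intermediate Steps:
(6*(-5 + (6 - 1*(-3))))*98 = (6*(-5 + (6 + 3)))*98 = (6*(-5 + 9))*98 = (6*4)*98 = 24*98 = 2352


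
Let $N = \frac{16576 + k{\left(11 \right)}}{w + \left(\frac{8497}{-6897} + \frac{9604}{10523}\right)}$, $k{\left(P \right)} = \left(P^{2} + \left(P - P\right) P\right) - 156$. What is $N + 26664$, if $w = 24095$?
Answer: $\frac{46629145138920399}{1748722796302} \approx 26665.0$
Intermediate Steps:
$k{\left(P \right)} = -156 + P^{2}$ ($k{\left(P \right)} = \left(P^{2} + 0 P\right) - 156 = \left(P^{2} + 0\right) - 156 = P^{2} - 156 = -156 + P^{2}$)
$N = \frac{1200498323871}{1748722796302}$ ($N = \frac{16576 - \left(156 - 11^{2}\right)}{24095 + \left(\frac{8497}{-6897} + \frac{9604}{10523}\right)} = \frac{16576 + \left(-156 + 121\right)}{24095 + \left(8497 \left(- \frac{1}{6897}\right) + 9604 \cdot \frac{1}{10523}\right)} = \frac{16576 - 35}{24095 + \left(- \frac{8497}{6897} + \frac{9604}{10523}\right)} = \frac{16541}{24095 - \frac{23175143}{72577131}} = \frac{16541}{\frac{1748722796302}{72577131}} = 16541 \cdot \frac{72577131}{1748722796302} = \frac{1200498323871}{1748722796302} \approx 0.6865$)
$N + 26664 = \frac{1200498323871}{1748722796302} + 26664 = \frac{46629145138920399}{1748722796302}$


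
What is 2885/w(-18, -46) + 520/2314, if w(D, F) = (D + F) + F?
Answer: -50913/1958 ≈ -26.003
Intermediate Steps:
w(D, F) = D + 2*F
2885/w(-18, -46) + 520/2314 = 2885/(-18 + 2*(-46)) + 520/2314 = 2885/(-18 - 92) + 520*(1/2314) = 2885/(-110) + 20/89 = 2885*(-1/110) + 20/89 = -577/22 + 20/89 = -50913/1958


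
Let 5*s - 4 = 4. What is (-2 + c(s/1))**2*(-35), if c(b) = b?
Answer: -28/5 ≈ -5.6000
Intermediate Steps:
s = 8/5 (s = 4/5 + (1/5)*4 = 4/5 + 4/5 = 8/5 ≈ 1.6000)
(-2 + c(s/1))**2*(-35) = (-2 + (8/5)/1)**2*(-35) = (-2 + (8/5)*1)**2*(-35) = (-2 + 8/5)**2*(-35) = (-2/5)**2*(-35) = (4/25)*(-35) = -28/5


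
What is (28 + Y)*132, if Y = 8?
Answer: 4752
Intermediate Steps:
(28 + Y)*132 = (28 + 8)*132 = 36*132 = 4752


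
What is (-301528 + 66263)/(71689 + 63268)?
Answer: -235265/134957 ≈ -1.7433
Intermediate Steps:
(-301528 + 66263)/(71689 + 63268) = -235265/134957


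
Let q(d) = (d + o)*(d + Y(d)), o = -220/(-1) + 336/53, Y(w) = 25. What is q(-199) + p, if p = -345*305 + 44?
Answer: -5826719/53 ≈ -1.0994e+5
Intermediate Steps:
o = 11996/53 (o = -220*(-1) + 336*(1/53) = 220 + 336/53 = 11996/53 ≈ 226.34)
p = -105181 (p = -105225 + 44 = -105181)
q(d) = (25 + d)*(11996/53 + d) (q(d) = (d + 11996/53)*(d + 25) = (11996/53 + d)*(25 + d) = (25 + d)*(11996/53 + d))
q(-199) + p = (299900/53 + (-199)² + (13321/53)*(-199)) - 105181 = (299900/53 + 39601 - 2650879/53) - 105181 = -252126/53 - 105181 = -5826719/53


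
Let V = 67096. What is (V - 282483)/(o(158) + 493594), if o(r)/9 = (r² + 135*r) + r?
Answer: -215387/911662 ≈ -0.23626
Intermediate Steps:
o(r) = 9*r² + 1224*r (o(r) = 9*((r² + 135*r) + r) = 9*(r² + 136*r) = 9*r² + 1224*r)
(V - 282483)/(o(158) + 493594) = (67096 - 282483)/(9*158*(136 + 158) + 493594) = -215387/(9*158*294 + 493594) = -215387/(418068 + 493594) = -215387/911662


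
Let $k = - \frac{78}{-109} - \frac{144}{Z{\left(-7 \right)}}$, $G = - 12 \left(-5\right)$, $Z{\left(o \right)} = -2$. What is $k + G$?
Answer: $\frac{14466}{109} \approx 132.72$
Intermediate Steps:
$G = 60$ ($G = \left(-1\right) \left(-60\right) = 60$)
$k = \frac{7926}{109}$ ($k = - \frac{78}{-109} - \frac{144}{-2} = \left(-78\right) \left(- \frac{1}{109}\right) - -72 = \frac{78}{109} + 72 = \frac{7926}{109} \approx 72.716$)
$k + G = \frac{7926}{109} + 60 = \frac{14466}{109}$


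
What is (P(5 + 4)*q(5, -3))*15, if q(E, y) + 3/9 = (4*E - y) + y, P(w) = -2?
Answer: -590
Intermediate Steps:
q(E, y) = -⅓ + 4*E (q(E, y) = -⅓ + ((4*E - y) + y) = -⅓ + ((-y + 4*E) + y) = -⅓ + 4*E)
(P(5 + 4)*q(5, -3))*15 = -2*(-⅓ + 4*5)*15 = -2*(-⅓ + 20)*15 = -2*59/3*15 = -118/3*15 = -590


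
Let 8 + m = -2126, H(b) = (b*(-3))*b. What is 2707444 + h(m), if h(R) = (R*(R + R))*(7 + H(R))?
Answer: -124431025036788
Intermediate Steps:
H(b) = -3*b² (H(b) = (-3*b)*b = -3*b²)
m = -2134 (m = -8 - 2126 = -2134)
h(R) = 2*R²*(7 - 3*R²) (h(R) = (R*(R + R))*(7 - 3*R²) = (R*(2*R))*(7 - 3*R²) = (2*R²)*(7 - 3*R²) = 2*R²*(7 - 3*R²))
2707444 + h(m) = 2707444 + (-2134)²*(14 - 6*(-2134)²) = 2707444 + 4553956*(14 - 6*4553956) = 2707444 + 4553956*(14 - 27323736) = 2707444 + 4553956*(-27323722) = 2707444 - 124431027744232 = -124431025036788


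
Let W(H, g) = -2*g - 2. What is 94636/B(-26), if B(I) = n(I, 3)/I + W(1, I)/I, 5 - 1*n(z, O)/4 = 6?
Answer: -1230268/23 ≈ -53490.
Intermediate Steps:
W(H, g) = -2 - 2*g
n(z, O) = -4 (n(z, O) = 20 - 4*6 = 20 - 24 = -4)
B(I) = -4/I + (-2 - 2*I)/I
94636/B(-26) = 94636/(-2 - 6/(-26)) = 94636/(-2 - 6*(-1/26)) = 94636/(-2 + 3/13) = 94636/(-23/13) = 94636*(-13/23) = -1230268/23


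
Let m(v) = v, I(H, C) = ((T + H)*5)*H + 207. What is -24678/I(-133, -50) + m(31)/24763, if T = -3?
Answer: -608291257/2244691661 ≈ -0.27099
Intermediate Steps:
I(H, C) = 207 + H*(-15 + 5*H) (I(H, C) = ((-3 + H)*5)*H + 207 = (-15 + 5*H)*H + 207 = H*(-15 + 5*H) + 207 = 207 + H*(-15 + 5*H))
-24678/I(-133, -50) + m(31)/24763 = -24678/(207 - 15*(-133) + 5*(-133)²) + 31/24763 = -24678/(207 + 1995 + 5*17689) + 31*(1/24763) = -24678/(207 + 1995 + 88445) + 31/24763 = -24678/90647 + 31/24763 = -608291257/2244691661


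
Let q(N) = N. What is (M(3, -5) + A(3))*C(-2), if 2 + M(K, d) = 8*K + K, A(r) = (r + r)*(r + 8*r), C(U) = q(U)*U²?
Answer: -1496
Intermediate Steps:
C(U) = U³ (C(U) = U*U² = U³)
A(r) = 18*r² (A(r) = (2*r)*(9*r) = 18*r²)
M(K, d) = -2 + 9*K (M(K, d) = -2 + (8*K + K) = -2 + 9*K)
(M(3, -5) + A(3))*C(-2) = ((-2 + 9*3) + 18*3²)*(-2)³ = ((-2 + 27) + 18*9)*(-8) = (25 + 162)*(-8) = 187*(-8) = -1496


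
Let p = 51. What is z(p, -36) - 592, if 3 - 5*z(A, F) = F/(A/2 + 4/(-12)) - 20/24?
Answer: -2676991/4530 ≈ -590.95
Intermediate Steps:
z(A, F) = 23/30 - F/(5*(-1/3 + A/2)) (z(A, F) = 3/5 - (F/(A/2 + 4/(-12)) - 20/24)/5 = 3/5 - (F/(A*(1/2) + 4*(-1/12)) - 20*1/24)/5 = 3/5 - (F/(A/2 - 1/3) - 5/6)/5 = 3/5 - (F/(-1/3 + A/2) - 5/6)/5 = 3/5 - (-5/6 + F/(-1/3 + A/2))/5 = 3/5 + (1/6 - F/(5*(-1/3 + A/2))) = 23/30 - F/(5*(-1/3 + A/2)))
z(p, -36) - 592 = (-46 - 36*(-36) + 69*51)/(30*(-2 + 3*51)) - 592 = (-46 + 1296 + 3519)/(30*(-2 + 153)) - 592 = (1/30)*4769/151 - 592 = (1/30)*(1/151)*4769 - 592 = 4769/4530 - 592 = -2676991/4530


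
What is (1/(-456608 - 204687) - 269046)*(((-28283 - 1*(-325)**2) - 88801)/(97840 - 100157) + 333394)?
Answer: -137477233432609580597/1532220515 ≈ -8.9724e+10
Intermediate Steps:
(1/(-456608 - 204687) - 269046)*(((-28283 - 1*(-325)**2) - 88801)/(97840 - 100157) + 333394) = (1/(-661295) - 269046)*(((-28283 - 1*105625) - 88801)/(-2317) + 333394) = (-1/661295 - 269046)*(((-28283 - 105625) - 88801)*(-1/2317) + 333394) = -177918774571*((-133908 - 88801)*(-1/2317) + 333394)/661295 = -177918774571*(-222709*(-1/2317) + 333394)/661295 = -177918774571*(222709/2317 + 333394)/661295 = -177918774571/661295*772696607/2317 = -137477233432609580597/1532220515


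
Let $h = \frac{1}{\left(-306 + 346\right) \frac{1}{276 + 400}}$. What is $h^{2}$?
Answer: $\frac{28561}{100} \approx 285.61$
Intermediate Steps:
$h = \frac{169}{10}$ ($h = \frac{1}{40 \cdot \frac{1}{676}} = \frac{1}{\frac{10}{169}} = \frac{169}{10} \approx 16.9$)
$h^{2} = \left(\frac{169}{10}\right)^{2} = \frac{28561}{100}$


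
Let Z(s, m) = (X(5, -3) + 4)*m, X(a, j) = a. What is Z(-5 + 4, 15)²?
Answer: 18225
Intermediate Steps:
Z(s, m) = 9*m (Z(s, m) = (5 + 4)*m = 9*m)
Z(-5 + 4, 15)² = (9*15)² = 135² = 18225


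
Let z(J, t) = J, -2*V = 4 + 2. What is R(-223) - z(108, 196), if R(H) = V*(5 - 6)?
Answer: -105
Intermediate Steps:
V = -3 (V = -(4 + 2)/2 = -1/2*6 = -3)
R(H) = 3 (R(H) = -3*(5 - 6) = -3*(-1) = 3)
R(-223) - z(108, 196) = 3 - 1*108 = 3 - 108 = -105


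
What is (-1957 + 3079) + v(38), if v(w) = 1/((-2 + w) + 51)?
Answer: 97615/87 ≈ 1122.0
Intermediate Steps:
v(w) = 1/(49 + w)
(-1957 + 3079) + v(38) = (-1957 + 3079) + 1/(49 + 38) = 1122 + 1/87 = 97615/87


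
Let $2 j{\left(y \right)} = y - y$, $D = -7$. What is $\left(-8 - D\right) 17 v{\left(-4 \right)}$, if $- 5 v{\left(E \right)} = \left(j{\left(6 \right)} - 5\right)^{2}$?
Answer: $85$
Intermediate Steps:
$j{\left(y \right)} = 0$ ($j{\left(y \right)} = \frac{y - y}{2} = \frac{1}{2} \cdot 0 = 0$)
$v{\left(E \right)} = -5$ ($v{\left(E \right)} = - \frac{\left(0 - 5\right)^{2}}{5} = - \frac{\left(-5\right)^{2}}{5} = \left(- \frac{1}{5}\right) 25 = -5$)
$\left(-8 - D\right) 17 v{\left(-4 \right)} = \left(-8 - -7\right) 17 \left(-5\right) = \left(-8 + 7\right) 17 \left(-5\right) = \left(-1\right) 17 \left(-5\right) = \left(-17\right) \left(-5\right) = 85$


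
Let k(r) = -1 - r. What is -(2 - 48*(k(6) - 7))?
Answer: -674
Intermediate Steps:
-(2 - 48*(k(6) - 7)) = -(2 - 48*((-1 - 1*6) - 7)) = -(2 - 48*((-1 - 6) - 7)) = -(2 - 48*(-7 - 7)) = -(2 - 48*(-14)) = -(2 + 672) = -1*674 = -674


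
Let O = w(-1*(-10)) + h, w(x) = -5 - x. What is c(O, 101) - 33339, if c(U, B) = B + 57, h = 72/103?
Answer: -33181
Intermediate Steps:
h = 72/103 (h = 72*(1/103) = 72/103 ≈ 0.69903)
O = -1473/103 (O = (-5 - (-1)*(-10)) + 72/103 = (-5 - 1*10) + 72/103 = (-5 - 10) + 72/103 = -15 + 72/103 = -1473/103 ≈ -14.301)
c(U, B) = 57 + B
c(O, 101) - 33339 = (57 + 101) - 33339 = 158 - 33339 = -33181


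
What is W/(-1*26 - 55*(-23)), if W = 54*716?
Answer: 12888/413 ≈ 31.206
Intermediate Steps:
W = 38664
W/(-1*26 - 55*(-23)) = 38664/(-1*26 - 55*(-23)) = 38664/(-26 + 1265) = 38664/1239 = 38664*(1/1239) = 12888/413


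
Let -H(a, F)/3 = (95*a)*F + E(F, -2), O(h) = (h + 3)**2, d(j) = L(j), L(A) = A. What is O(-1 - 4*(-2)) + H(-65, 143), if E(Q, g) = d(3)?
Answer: 2649166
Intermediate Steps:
d(j) = j
E(Q, g) = 3
O(h) = (3 + h)**2
H(a, F) = -9 - 285*F*a (H(a, F) = -3*((95*a)*F + 3) = -3*(95*F*a + 3) = -3*(3 + 95*F*a) = -9 - 285*F*a)
O(-1 - 4*(-2)) + H(-65, 143) = (3 + (-1 - 4*(-2)))**2 + (-9 - 285*143*(-65)) = (3 + (-1 + 8))**2 + (-9 + 2649075) = (3 + 7)**2 + 2649066 = 10**2 + 2649066 = 100 + 2649066 = 2649166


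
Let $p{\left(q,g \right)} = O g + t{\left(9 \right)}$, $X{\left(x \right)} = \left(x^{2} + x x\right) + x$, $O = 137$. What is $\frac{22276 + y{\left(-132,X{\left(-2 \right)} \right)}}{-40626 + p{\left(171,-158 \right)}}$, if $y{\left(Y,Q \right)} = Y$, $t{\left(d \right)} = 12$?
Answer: $- \frac{5536}{15565} \approx -0.35567$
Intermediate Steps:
$X{\left(x \right)} = x + 2 x^{2}$ ($X{\left(x \right)} = \left(x^{2} + x^{2}\right) + x = 2 x^{2} + x = x + 2 x^{2}$)
$p{\left(q,g \right)} = 12 + 137 g$ ($p{\left(q,g \right)} = 137 g + 12 = 12 + 137 g$)
$\frac{22276 + y{\left(-132,X{\left(-2 \right)} \right)}}{-40626 + p{\left(171,-158 \right)}} = \frac{22276 - 132}{-40626 + \left(12 + 137 \left(-158\right)\right)} = \frac{22144}{-40626 + \left(12 - 21646\right)} = \frac{22144}{-40626 - 21634} = \frac{22144}{-62260} = 22144 \left(- \frac{1}{62260}\right) = - \frac{5536}{15565}$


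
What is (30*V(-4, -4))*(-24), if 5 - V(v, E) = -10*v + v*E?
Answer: 36720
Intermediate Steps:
V(v, E) = 5 + 10*v - E*v (V(v, E) = 5 - (-10*v + v*E) = 5 - (-10*v + E*v) = 5 + (10*v - E*v) = 5 + 10*v - E*v)
(30*V(-4, -4))*(-24) = (30*(5 + 10*(-4) - 1*(-4)*(-4)))*(-24) = (30*(5 - 40 - 16))*(-24) = (30*(-51))*(-24) = -1530*(-24) = 36720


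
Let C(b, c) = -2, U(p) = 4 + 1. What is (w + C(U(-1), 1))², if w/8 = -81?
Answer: 422500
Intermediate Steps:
U(p) = 5
w = -648 (w = 8*(-81) = -648)
(w + C(U(-1), 1))² = (-648 - 2)² = (-650)² = 422500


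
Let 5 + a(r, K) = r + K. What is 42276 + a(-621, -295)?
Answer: 41355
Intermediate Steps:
a(r, K) = -5 + K + r (a(r, K) = -5 + (r + K) = -5 + (K + r) = -5 + K + r)
42276 + a(-621, -295) = 42276 + (-5 - 295 - 621) = 42276 - 921 = 41355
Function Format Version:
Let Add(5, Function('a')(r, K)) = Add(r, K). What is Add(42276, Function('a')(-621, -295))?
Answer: 41355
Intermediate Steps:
Function('a')(r, K) = Add(-5, K, r) (Function('a')(r, K) = Add(-5, Add(r, K)) = Add(-5, Add(K, r)) = Add(-5, K, r))
Add(42276, Function('a')(-621, -295)) = Add(42276, Add(-5, -295, -621)) = Add(42276, -921) = 41355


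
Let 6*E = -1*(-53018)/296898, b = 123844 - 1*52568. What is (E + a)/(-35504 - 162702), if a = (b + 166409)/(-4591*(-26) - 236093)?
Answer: 9933823207/981289954593468 ≈ 1.0123e-5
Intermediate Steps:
b = 71276 (b = 123844 - 52568 = 71276)
E = 3787/127242 (E = (-1*(-53018)/296898)/6 = (53018*(1/296898))/6 = (⅙)*(3787/21207) = 3787/127242 ≈ 0.029762)
a = -237685/116727 (a = (71276 + 166409)/(-4591*(-26) - 236093) = 237685/(119366 - 236093) = 237685/(-116727) = 237685*(-1/116727) = -237685/116727 ≈ -2.0362)
(E + a)/(-35504 - 162702) = (3787/127242 - 237685/116727)/(-35504 - 162702) = -9933823207/4950858978/(-198206) = -9933823207/4950858978*(-1/198206) = 9933823207/981289954593468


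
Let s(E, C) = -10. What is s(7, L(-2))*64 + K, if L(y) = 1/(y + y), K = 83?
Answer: -557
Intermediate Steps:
L(y) = 1/(2*y)
s(7, L(-2))*64 + K = -10*64 + 83 = -640 + 83 = -557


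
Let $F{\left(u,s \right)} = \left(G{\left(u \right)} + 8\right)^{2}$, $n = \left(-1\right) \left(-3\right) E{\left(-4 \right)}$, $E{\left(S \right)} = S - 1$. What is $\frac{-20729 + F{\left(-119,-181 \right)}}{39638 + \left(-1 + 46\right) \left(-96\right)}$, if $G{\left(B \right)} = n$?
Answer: $- \frac{10340}{17659} \approx -0.58554$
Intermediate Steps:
$E{\left(S \right)} = -1 + S$
$n = -15$ ($n = \left(-1\right) \left(-3\right) \left(-1 - 4\right) = 3 \left(-5\right) = -15$)
$G{\left(B \right)} = -15$
$F{\left(u,s \right)} = 49$ ($F{\left(u,s \right)} = \left(-15 + 8\right)^{2} = \left(-7\right)^{2} = 49$)
$\frac{-20729 + F{\left(-119,-181 \right)}}{39638 + \left(-1 + 46\right) \left(-96\right)} = \frac{-20729 + 49}{39638 + \left(-1 + 46\right) \left(-96\right)} = - \frac{20680}{39638 + 45 \left(-96\right)} = - \frac{20680}{39638 - 4320} = - \frac{20680}{35318} = \left(-20680\right) \frac{1}{35318} = - \frac{10340}{17659}$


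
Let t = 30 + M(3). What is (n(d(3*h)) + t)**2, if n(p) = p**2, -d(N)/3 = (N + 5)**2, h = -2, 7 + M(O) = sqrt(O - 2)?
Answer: 1089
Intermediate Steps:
M(O) = -7 + sqrt(-2 + O) (M(O) = -7 + sqrt(O - 2) = -7 + sqrt(-2 + O))
t = 24 (t = 30 + (-7 + sqrt(-2 + 3)) = 30 + (-7 + sqrt(1)) = 30 + (-7 + 1) = 30 - 6 = 24)
d(N) = -3*(5 + N)**2 (d(N) = -3*(N + 5)**2 = -3*(5 + N)**2)
(n(d(3*h)) + t)**2 = ((-3*(5 + 3*(-2))**2)**2 + 24)**2 = ((-3*(5 - 6)**2)**2 + 24)**2 = ((-3*(-1)**2)**2 + 24)**2 = ((-3*1)**2 + 24)**2 = ((-3)**2 + 24)**2 = (9 + 24)**2 = 33**2 = 1089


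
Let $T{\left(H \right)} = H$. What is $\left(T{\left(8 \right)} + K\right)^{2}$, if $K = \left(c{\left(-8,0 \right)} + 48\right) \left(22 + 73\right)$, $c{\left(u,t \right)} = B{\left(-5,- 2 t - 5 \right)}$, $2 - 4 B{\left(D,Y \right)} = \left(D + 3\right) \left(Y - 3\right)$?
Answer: $\frac{71757841}{4} \approx 1.7939 \cdot 10^{7}$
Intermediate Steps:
$B{\left(D,Y \right)} = \frac{1}{2} - \frac{\left(-3 + Y\right) \left(3 + D\right)}{4}$ ($B{\left(D,Y \right)} = \frac{1}{2} - \frac{\left(D + 3\right) \left(Y - 3\right)}{4} = \frac{1}{2} - \frac{\left(3 + D\right) \left(-3 + Y\right)}{4} = \frac{1}{2} - \frac{\left(-3 + Y\right) \left(3 + D\right)}{4}$)
$c{\left(u,t \right)} = - \frac{7}{2} - t$ ($c{\left(u,t \right)} = \frac{11}{4} - \frac{3 \left(- 2 t - 5\right)}{4} + \frac{3}{4} \left(-5\right) - - \frac{5 \left(- 2 t - 5\right)}{4} = \frac{11}{4} - \frac{3 \left(-5 - 2 t\right)}{4} - \frac{15}{4} - - \frac{5 \left(-5 - 2 t\right)}{4} = \frac{11}{4} + \left(\frac{15}{4} + \frac{3 t}{2}\right) - \frac{15}{4} - \left(\frac{25}{4} + \frac{5 t}{2}\right) = - \frac{7}{2} - t$)
$K = \frac{8455}{2}$ ($K = \left(\left(- \frac{7}{2} - 0\right) + 48\right) \left(22 + 73\right) = \left(\left(- \frac{7}{2} + 0\right) + 48\right) 95 = \left(- \frac{7}{2} + 48\right) 95 = \frac{89}{2} \cdot 95 = \frac{8455}{2} \approx 4227.5$)
$\left(T{\left(8 \right)} + K\right)^{2} = \left(8 + \frac{8455}{2}\right)^{2} = \left(\frac{8471}{2}\right)^{2} = \frac{71757841}{4}$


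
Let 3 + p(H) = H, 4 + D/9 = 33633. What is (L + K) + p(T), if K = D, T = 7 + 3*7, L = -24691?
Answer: 277995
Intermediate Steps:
D = 302661 (D = -36 + 9*33633 = -36 + 302697 = 302661)
T = 28 (T = 7 + 21 = 28)
p(H) = -3 + H
K = 302661
(L + K) + p(T) = (-24691 + 302661) + (-3 + 28) = 277970 + 25 = 277995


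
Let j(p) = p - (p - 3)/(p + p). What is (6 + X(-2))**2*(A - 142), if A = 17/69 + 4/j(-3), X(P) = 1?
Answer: -482650/69 ≈ -6994.9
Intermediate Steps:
j(p) = p - (-3 + p)/(2*p)
A = -52/69 (A = 17/69 + 4/(-1/2 - 3 + (3/2)/(-3)) = 17*(1/69) + 4/(-1/2 - 3 + (3/2)*(-1/3)) = 17/69 + 4/(-1/2 - 3 - 1/2) = 17/69 + 4/(-4) = 17/69 + 4*(-1/4) = 17/69 - 1 = -52/69 ≈ -0.75362)
(6 + X(-2))**2*(A - 142) = (6 + 1)**2*(-52/69 - 142) = 7**2*(-9850/69) = 49*(-9850/69) = -482650/69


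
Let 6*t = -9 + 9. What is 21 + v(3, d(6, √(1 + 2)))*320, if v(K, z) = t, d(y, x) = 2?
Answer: 21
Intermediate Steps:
t = 0 (t = (-9 + 9)/6 = (⅙)*0 = 0)
v(K, z) = 0
21 + v(3, d(6, √(1 + 2)))*320 = 21 + 0*320 = 21 + 0 = 21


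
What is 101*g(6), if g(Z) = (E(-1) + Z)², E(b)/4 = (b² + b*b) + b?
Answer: 10100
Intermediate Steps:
E(b) = 4*b + 8*b² (E(b) = 4*((b² + b*b) + b) = 4*((b² + b²) + b) = 4*(2*b² + b) = 4*(b + 2*b²) = 4*b + 8*b²)
g(Z) = (4 + Z)² (g(Z) = (4*(-1)*(1 + 2*(-1)) + Z)² = (4*(-1)*(1 - 2) + Z)² = (4*(-1)*(-1) + Z)² = (4 + Z)²)
101*g(6) = 101*(4 + 6)² = 101*10² = 101*100 = 10100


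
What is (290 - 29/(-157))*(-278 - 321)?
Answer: -27289841/157 ≈ -1.7382e+5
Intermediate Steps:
(290 - 29/(-157))*(-278 - 321) = (290 - 29*(-1/157))*(-599) = (290 + 29/157)*(-599) = (45559/157)*(-599) = -27289841/157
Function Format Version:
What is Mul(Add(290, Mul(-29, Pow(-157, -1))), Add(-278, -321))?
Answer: Rational(-27289841, 157) ≈ -1.7382e+5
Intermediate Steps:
Mul(Add(290, Mul(-29, Pow(-157, -1))), Add(-278, -321)) = Mul(Add(290, Mul(-29, Rational(-1, 157))), -599) = Mul(Add(290, Rational(29, 157)), -599) = Mul(Rational(45559, 157), -599) = Rational(-27289841, 157)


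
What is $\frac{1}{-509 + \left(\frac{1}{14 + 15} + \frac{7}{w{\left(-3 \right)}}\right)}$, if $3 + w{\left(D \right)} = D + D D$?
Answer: $- \frac{87}{44077} \approx -0.0019738$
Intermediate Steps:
$w{\left(D \right)} = -3 + D + D^{2}$ ($w{\left(D \right)} = -3 + \left(D + D D\right) = -3 + \left(D + D^{2}\right) = -3 + D + D^{2}$)
$\frac{1}{-509 + \left(\frac{1}{14 + 15} + \frac{7}{w{\left(-3 \right)}}\right)} = \frac{1}{-509 + \left(\frac{1}{14 + 15} + \frac{7}{-3 - 3 + \left(-3\right)^{2}}\right)} = \frac{1}{-509 + \left(\frac{1}{29} + \frac{7}{-3 - 3 + 9}\right)} = \frac{1}{-509 + \left(\frac{1}{29} + \frac{7}{3}\right)} = \frac{1}{-509 + \frac{206}{87}} = \frac{1}{- \frac{44077}{87}} = - \frac{87}{44077}$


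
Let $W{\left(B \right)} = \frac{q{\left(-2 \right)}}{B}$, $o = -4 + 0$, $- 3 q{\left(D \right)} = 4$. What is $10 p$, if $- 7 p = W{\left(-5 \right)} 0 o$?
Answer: $0$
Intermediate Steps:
$q{\left(D \right)} = - \frac{4}{3}$ ($q{\left(D \right)} = \left(- \frac{1}{3}\right) 4 = - \frac{4}{3}$)
$o = -4$
$W{\left(B \right)} = - \frac{4}{3 B}$
$p = 0$ ($p = - \frac{- \frac{4}{3 \left(-5\right)} 0 \left(-4\right)}{7} = - \frac{\left(- \frac{4}{3}\right) \left(- \frac{1}{5}\right) 0 \left(-4\right)}{7} = - \frac{\frac{4}{15} \cdot 0 \left(-4\right)}{7} = - \frac{0 \left(-4\right)}{7} = \left(- \frac{1}{7}\right) 0 = 0$)
$10 p = 10 \cdot 0 = 0$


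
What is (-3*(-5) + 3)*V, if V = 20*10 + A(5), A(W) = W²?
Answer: 4050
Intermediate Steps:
V = 225 (V = 20*10 + 5² = 200 + 25 = 225)
(-3*(-5) + 3)*V = (-3*(-5) + 3)*225 = (15 + 3)*225 = 18*225 = 4050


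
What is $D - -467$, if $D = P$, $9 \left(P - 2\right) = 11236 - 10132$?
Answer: $\frac{1775}{3} \approx 591.67$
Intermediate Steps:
$P = \frac{374}{3}$ ($P = 2 + \frac{11236 - 10132}{9} = 2 + \frac{1}{9} \cdot 1104 = 2 + \frac{368}{3} = \frac{374}{3} \approx 124.67$)
$D = \frac{374}{3} \approx 124.67$
$D - -467 = \frac{374}{3} - -467 = \frac{374}{3} + 467 = \frac{1775}{3}$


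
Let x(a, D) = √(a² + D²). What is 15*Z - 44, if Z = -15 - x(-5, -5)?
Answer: -269 - 75*√2 ≈ -375.07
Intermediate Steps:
x(a, D) = √(D² + a²)
Z = -15 - 5*√2 (Z = -15 - √((-5)² + (-5)²) = -15 - √(25 + 25) = -15 - √50 = -15 - 5*√2 ≈ -22.071)
15*Z - 44 = 15*(-15 - 5*√2) - 44 = (-225 - 75*√2) - 44 = -269 - 75*√2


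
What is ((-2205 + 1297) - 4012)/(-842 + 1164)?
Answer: -2460/161 ≈ -15.280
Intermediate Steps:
((-2205 + 1297) - 4012)/(-842 + 1164) = (-908 - 4012)/322 = -4920*1/322 = -2460/161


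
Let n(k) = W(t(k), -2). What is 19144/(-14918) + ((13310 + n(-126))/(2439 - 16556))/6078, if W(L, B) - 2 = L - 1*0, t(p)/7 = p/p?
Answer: -43231940447/33684500886 ≈ -1.2834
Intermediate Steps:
t(p) = 7 (t(p) = 7*(p/p) = 7*1 = 7)
W(L, B) = 2 + L (W(L, B) = 2 + (L - 1*0) = 2 + (L + 0) = 2 + L)
n(k) = 9 (n(k) = 2 + 7 = 9)
19144/(-14918) + ((13310 + n(-126))/(2439 - 16556))/6078 = 19144/(-14918) + ((13310 + 9)/(2439 - 16556))/6078 = 19144*(-1/14918) + (13319/(-14117))*(1/6078) = -9572/7459 + (13319*(-1/14117))*(1/6078) = -9572/7459 - 701/743*1/6078 = -9572/7459 - 701/4515954 = -43231940447/33684500886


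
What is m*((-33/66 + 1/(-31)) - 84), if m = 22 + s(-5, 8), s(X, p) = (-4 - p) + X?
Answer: -26205/62 ≈ -422.66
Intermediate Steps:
s(X, p) = -4 + X - p
m = 5 (m = 22 + (-4 - 5 - 1*8) = 22 + (-4 - 5 - 8) = 22 - 17 = 5)
m*((-33/66 + 1/(-31)) - 84) = 5*((-33/66 + 1/(-31)) - 84) = 5*((-33*1/66 + 1*(-1/31)) - 84) = 5*((-½ - 1/31) - 84) = 5*(-33/62 - 84) = 5*(-5241/62) = -26205/62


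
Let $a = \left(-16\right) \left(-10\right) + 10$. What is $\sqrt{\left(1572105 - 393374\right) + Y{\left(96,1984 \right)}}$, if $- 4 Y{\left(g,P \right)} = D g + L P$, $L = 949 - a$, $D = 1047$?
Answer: $\sqrt{767219} \approx 875.91$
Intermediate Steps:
$a = 170$ ($a = 160 + 10 = 170$)
$L = 779$ ($L = 949 - 170 = 779$)
$Y{\left(g,P \right)} = - \frac{1047 g}{4} - \frac{779 P}{4}$ ($Y{\left(g,P \right)} = - \frac{1047 g + 779 P}{4} = - \frac{779 P + 1047 g}{4} = - \frac{1047 g}{4} - \frac{779 P}{4}$)
$\sqrt{\left(1572105 - 393374\right) + Y{\left(96,1984 \right)}} = \sqrt{\left(1572105 - 393374\right) - 411512} = \sqrt{1178731 - 411512} = \sqrt{767219}$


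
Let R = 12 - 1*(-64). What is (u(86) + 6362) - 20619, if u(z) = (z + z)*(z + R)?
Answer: 13607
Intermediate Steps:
R = 76 (R = 12 + 64 = 76)
u(z) = 2*z*(76 + z) (u(z) = (z + z)*(z + 76) = (2*z)*(76 + z) = 2*z*(76 + z))
(u(86) + 6362) - 20619 = (2*86*(76 + 86) + 6362) - 20619 = (2*86*162 + 6362) - 20619 = (27864 + 6362) - 20619 = 34226 - 20619 = 13607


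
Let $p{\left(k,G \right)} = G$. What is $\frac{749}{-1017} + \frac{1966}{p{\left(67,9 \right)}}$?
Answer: $\frac{24601}{113} \approx 217.71$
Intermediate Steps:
$\frac{749}{-1017} + \frac{1966}{p{\left(67,9 \right)}} = \frac{749}{-1017} + \frac{1966}{9} = 749 \left(- \frac{1}{1017}\right) + 1966 \cdot \frac{1}{9} = - \frac{749}{1017} + \frac{1966}{9} = \frac{24601}{113}$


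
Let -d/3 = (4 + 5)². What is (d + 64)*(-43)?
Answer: 7697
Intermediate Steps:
d = -243 (d = -3*(4 + 5)² = -3*9² = -3*81 = -243)
(d + 64)*(-43) = (-243 + 64)*(-43) = -179*(-43) = 7697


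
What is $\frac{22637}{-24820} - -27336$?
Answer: $\frac{678456883}{24820} \approx 27335.0$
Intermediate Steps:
$\frac{22637}{-24820} - -27336 = 22637 \left(- \frac{1}{24820}\right) + 27336 = - \frac{22637}{24820} + 27336 = \frac{678456883}{24820}$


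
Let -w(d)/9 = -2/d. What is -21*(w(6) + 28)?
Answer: -651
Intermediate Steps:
w(d) = 18/d (w(d) = -(-18)/d = 18/d)
-21*(w(6) + 28) = -21*(18/6 + 28) = -21*(18*(1/6) + 28) = -21*(3 + 28) = -21*31 = -651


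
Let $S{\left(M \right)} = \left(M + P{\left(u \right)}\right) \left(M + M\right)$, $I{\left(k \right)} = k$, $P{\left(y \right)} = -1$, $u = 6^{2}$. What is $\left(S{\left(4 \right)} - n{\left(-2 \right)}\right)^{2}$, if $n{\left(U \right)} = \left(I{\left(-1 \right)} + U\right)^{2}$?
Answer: $225$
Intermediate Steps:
$u = 36$
$n{\left(U \right)} = \left(-1 + U\right)^{2}$
$S{\left(M \right)} = 2 M \left(-1 + M\right)$ ($S{\left(M \right)} = \left(M - 1\right) \left(M + M\right) = \left(-1 + M\right) 2 M = 2 M \left(-1 + M\right)$)
$\left(S{\left(4 \right)} - n{\left(-2 \right)}\right)^{2} = \left(2 \cdot 4 \left(-1 + 4\right) - \left(-1 - 2\right)^{2}\right)^{2} = \left(2 \cdot 4 \cdot 3 - \left(-3\right)^{2}\right)^{2} = \left(24 - 9\right)^{2} = 15^{2} = 225$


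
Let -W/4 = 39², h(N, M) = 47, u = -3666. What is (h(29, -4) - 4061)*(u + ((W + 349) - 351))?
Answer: 39144528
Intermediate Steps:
W = -6084 (W = -4*39² = -4*1521 = -6084)
(h(29, -4) - 4061)*(u + ((W + 349) - 351)) = (47 - 4061)*(-3666 + ((-6084 + 349) - 351)) = -4014*(-3666 + (-5735 - 351)) = -4014*(-3666 - 6086) = -4014*(-9752) = 39144528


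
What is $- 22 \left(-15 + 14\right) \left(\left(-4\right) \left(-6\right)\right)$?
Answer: $528$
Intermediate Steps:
$- 22 \left(-15 + 14\right) \left(\left(-4\right) \left(-6\right)\right) = \left(-22\right) \left(-1\right) 24 = 22 \cdot 24 = 528$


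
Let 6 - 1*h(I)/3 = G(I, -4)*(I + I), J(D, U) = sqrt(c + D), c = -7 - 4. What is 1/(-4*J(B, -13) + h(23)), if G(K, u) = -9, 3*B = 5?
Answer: 135/170116 + I*sqrt(21)/595406 ≈ 0.00079358 + 7.6966e-6*I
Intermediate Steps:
B = 5/3 (B = (1/3)*5 = 5/3 ≈ 1.6667)
c = -11
J(D, U) = sqrt(-11 + D)
h(I) = 18 + 54*I (h(I) = 18 - (-27)*(I + I) = 18 - (-27)*2*I = 18 - (-54)*I = 18 + 54*I)
1/(-4*J(B, -13) + h(23)) = 1/(-4*sqrt(-11 + 5/3) + (18 + 54*23)) = 1/(-8*I*sqrt(21)/3 + (18 + 1242)) = 1/(-8*I*sqrt(21)/3 + 1260) = 1/(1260 - 8*I*sqrt(21)/3)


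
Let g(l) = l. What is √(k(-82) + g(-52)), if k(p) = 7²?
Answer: I*√3 ≈ 1.732*I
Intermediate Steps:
k(p) = 49
√(k(-82) + g(-52)) = √(49 - 52) = √(-3) = I*√3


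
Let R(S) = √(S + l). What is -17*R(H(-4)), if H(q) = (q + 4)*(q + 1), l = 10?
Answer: -17*√10 ≈ -53.759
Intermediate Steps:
H(q) = (1 + q)*(4 + q) (H(q) = (4 + q)*(1 + q) = (1 + q)*(4 + q))
R(S) = √(10 + S) (R(S) = √(S + 10) = √(10 + S))
-17*R(H(-4)) = -17*√(10 + (4 + (-4)² + 5*(-4))) = -17*√(10 + (4 + 16 - 20)) = -17*√(10 + 0) = -17*√10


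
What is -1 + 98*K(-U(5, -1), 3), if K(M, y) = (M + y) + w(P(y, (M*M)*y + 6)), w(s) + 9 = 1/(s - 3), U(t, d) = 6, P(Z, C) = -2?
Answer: -5983/5 ≈ -1196.6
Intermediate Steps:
w(s) = -9 + 1/(-3 + s) (w(s) = -9 + 1/(s - 3) = -9 + 1/(-3 + s))
K(M, y) = -46/5 + M + y (K(M, y) = (M + y) + (28 - 9*(-2))/(-3 - 2) = (M + y) + (28 + 18)/(-5) = (M + y) - 1/5*46 = (M + y) - 46/5 = -46/5 + M + y)
-1 + 98*K(-U(5, -1), 3) = -1 + 98*(-46/5 - 1*6 + 3) = -1 + 98*(-46/5 - 6 + 3) = -1 + 98*(-61/5) = -1 - 5978/5 = -5983/5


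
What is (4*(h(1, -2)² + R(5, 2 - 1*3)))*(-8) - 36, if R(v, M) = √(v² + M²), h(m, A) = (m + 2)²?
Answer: -2628 - 32*√26 ≈ -2791.2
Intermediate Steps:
h(m, A) = (2 + m)²
R(v, M) = √(M² + v²)
(4*(h(1, -2)² + R(5, 2 - 1*3)))*(-8) - 36 = (4*(((2 + 1)²)² + √((2 - 1*3)² + 5²)))*(-8) - 36 = (4*((3²)² + √((2 - 3)² + 25)))*(-8) - 36 = (4*(9² + √((-1)² + 25)))*(-8) - 36 = (4*(81 + √(1 + 25)))*(-8) - 36 = (4*(81 + √26))*(-8) - 36 = (324 + 4*√26)*(-8) - 36 = (-2592 - 32*√26) - 36 = -2628 - 32*√26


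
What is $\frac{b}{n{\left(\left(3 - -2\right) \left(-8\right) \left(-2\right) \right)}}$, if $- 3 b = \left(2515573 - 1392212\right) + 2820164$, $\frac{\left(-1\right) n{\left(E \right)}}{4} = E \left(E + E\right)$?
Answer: $\frac{157741}{6144} \approx 25.674$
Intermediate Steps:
$n{\left(E \right)} = - 8 E^{2}$ ($n{\left(E \right)} = - 4 E \left(E + E\right) = - 4 E 2 E = - 4 \cdot 2 E^{2} = - 8 E^{2}$)
$b = - \frac{3943525}{3}$ ($b = - \frac{\left(2515573 - 1392212\right) + 2820164}{3} = - \frac{1123361 + 2820164}{3} = \left(- \frac{1}{3}\right) 3943525 = - \frac{3943525}{3} \approx -1.3145 \cdot 10^{6}$)
$\frac{b}{n{\left(\left(3 - -2\right) \left(-8\right) \left(-2\right) \right)}} = - \frac{3943525}{3 \left(- 8 \left(\left(3 - -2\right) \left(-8\right) \left(-2\right)\right)^{2}\right)} = - \frac{3943525}{3 \left(- 8 \left(\left(3 + 2\right) \left(-8\right) \left(-2\right)\right)^{2}\right)} = - \frac{3943525}{3 \left(- 8 \left(5 \left(-8\right) \left(-2\right)\right)^{2}\right)} = - \frac{3943525}{3 \left(- 8 \left(\left(-40\right) \left(-2\right)\right)^{2}\right)} = - \frac{3943525}{3 \left(- 8 \cdot 80^{2}\right)} = - \frac{3943525}{3 \left(\left(-8\right) 6400\right)} = - \frac{3943525}{3 \left(-51200\right)} = \left(- \frac{3943525}{3}\right) \left(- \frac{1}{51200}\right) = \frac{157741}{6144}$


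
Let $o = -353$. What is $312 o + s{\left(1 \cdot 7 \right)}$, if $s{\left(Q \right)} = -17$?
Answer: $-110153$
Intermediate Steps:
$312 o + s{\left(1 \cdot 7 \right)} = 312 \left(-353\right) - 17 = -110136 - 17 = -110153$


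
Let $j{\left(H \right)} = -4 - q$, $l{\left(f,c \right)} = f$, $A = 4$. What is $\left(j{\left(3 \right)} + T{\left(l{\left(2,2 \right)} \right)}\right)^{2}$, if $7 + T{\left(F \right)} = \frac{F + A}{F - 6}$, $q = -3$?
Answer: $\frac{361}{4} \approx 90.25$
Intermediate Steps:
$j{\left(H \right)} = -1$ ($j{\left(H \right)} = -4 - -3 = -4 + 3 = -1$)
$T{\left(F \right)} = -7 + \frac{4 + F}{-6 + F}$ ($T{\left(F \right)} = -7 + \frac{F + 4}{F - 6} = -7 + \frac{4 + F}{-6 + F}$)
$\left(j{\left(3 \right)} + T{\left(l{\left(2,2 \right)} \right)}\right)^{2} = \left(-1 + \frac{2 \left(23 - 6\right)}{-6 + 2}\right)^{2} = \left(-1 + \frac{2 \left(23 - 6\right)}{-4}\right)^{2} = \left(-1 + 2 \left(- \frac{1}{4}\right) 17\right)^{2} = \left(-1 - \frac{17}{2}\right)^{2} = \left(- \frac{19}{2}\right)^{2} = \frac{361}{4}$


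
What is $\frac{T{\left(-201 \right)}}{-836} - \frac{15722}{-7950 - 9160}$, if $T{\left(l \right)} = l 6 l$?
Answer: $- \frac{1033605767}{3575990} \approx -289.04$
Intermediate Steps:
$T{\left(l \right)} = 6 l^{2}$ ($T{\left(l \right)} = 6 l l = 6 l^{2}$)
$\frac{T{\left(-201 \right)}}{-836} - \frac{15722}{-7950 - 9160} = \frac{6 \left(-201\right)^{2}}{-836} - \frac{15722}{-7950 - 9160} = 6 \cdot 40401 \left(- \frac{1}{836}\right) - \frac{15722}{-7950 - 9160} = 242406 \left(- \frac{1}{836}\right) - \frac{15722}{-17110} = - \frac{121203}{418} - - \frac{7861}{8555} = - \frac{121203}{418} + \frac{7861}{8555} = - \frac{1033605767}{3575990}$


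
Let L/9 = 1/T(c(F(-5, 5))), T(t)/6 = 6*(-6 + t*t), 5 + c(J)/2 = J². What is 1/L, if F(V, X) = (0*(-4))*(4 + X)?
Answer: 376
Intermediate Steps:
F(V, X) = 0 (F(V, X) = 0*(4 + X) = 0)
c(J) = -10 + 2*J²
T(t) = -216 + 36*t² (T(t) = 6*(6*(-6 + t*t)) = 6*(6*(-6 + t²)) = 6*(-36 + 6*t²) = -216 + 36*t²)
L = 1/376 (L = 9/(-216 + 36*(-10 + 2*0²)²) = 9/(-216 + 36*(-10 + 2*0)²) = 9/(-216 + 36*(-10 + 0)²) = 9/(-216 + 36*(-10)²) = 9/(-216 + 36*100) = 9/(-216 + 3600) = 9/3384 = 9*(1/3384) = 1/376 ≈ 0.0026596)
1/L = 1/(1/376) = 376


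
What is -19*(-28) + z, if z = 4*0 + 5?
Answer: 537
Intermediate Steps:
z = 5 (z = 0 + 5 = 5)
-19*(-28) + z = -19*(-28) + 5 = 532 + 5 = 537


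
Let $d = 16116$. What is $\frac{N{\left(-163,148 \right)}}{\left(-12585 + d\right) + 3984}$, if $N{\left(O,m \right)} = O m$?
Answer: $- \frac{24124}{7515} \approx -3.2101$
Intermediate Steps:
$\frac{N{\left(-163,148 \right)}}{\left(-12585 + d\right) + 3984} = \frac{\left(-163\right) 148}{\left(-12585 + 16116\right) + 3984} = - \frac{24124}{3531 + 3984} = - \frac{24124}{7515}$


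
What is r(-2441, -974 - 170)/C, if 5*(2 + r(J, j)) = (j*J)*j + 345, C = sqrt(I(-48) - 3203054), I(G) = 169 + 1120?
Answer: 1064874747*I*sqrt(3201765)/5336275 ≈ 3.5707e+5*I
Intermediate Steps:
I(G) = 1289
C = I*sqrt(3201765) (C = sqrt(1289 - 3203054) = sqrt(-3201765) = I*sqrt(3201765) ≈ 1789.3*I)
r(J, j) = 67 + J*j**2/5 (r(J, j) = -2 + ((j*J)*j + 345)/5 = -2 + ((J*j)*j + 345)/5 = -2 + (J*j**2 + 345)/5 = -2 + (345 + J*j**2)/5 = -2 + (69 + J*j**2/5) = 67 + J*j**2/5)
r(-2441, -974 - 170)/C = (67 + (1/5)*(-2441)*(-974 - 170)**2)/((I*sqrt(3201765))) = (67 + (1/5)*(-2441)*(-1144)**2)*(-I*sqrt(3201765)/3201765) = (67 + (1/5)*(-2441)*1308736)*(-I*sqrt(3201765)/3201765) = (67 - 3194624576/5)*(-I*sqrt(3201765)/3201765) = -(-1064874747)*I*sqrt(3201765)/5336275 = 1064874747*I*sqrt(3201765)/5336275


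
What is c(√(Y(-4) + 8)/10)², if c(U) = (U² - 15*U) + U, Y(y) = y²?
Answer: 29436/625 - 168*√6/125 ≈ 43.805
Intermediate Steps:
c(U) = U² - 14*U
c(√(Y(-4) + 8)/10)² = ((√((-4)² + 8)/10)*(-14 + √((-4)² + 8)/10))² = ((√(16 + 8)*(⅒))*(-14 + √(16 + 8)*(⅒)))² = ((√24*(⅒))*(-14 + √24*(⅒)))² = (((2*√6)*(⅒))*(-14 + (2*√6)*(⅒)))² = ((√6/5)*(-14 + √6/5))² = (√6*(-14 + √6/5)/5)² = 6*(-14 + √6/5)²/25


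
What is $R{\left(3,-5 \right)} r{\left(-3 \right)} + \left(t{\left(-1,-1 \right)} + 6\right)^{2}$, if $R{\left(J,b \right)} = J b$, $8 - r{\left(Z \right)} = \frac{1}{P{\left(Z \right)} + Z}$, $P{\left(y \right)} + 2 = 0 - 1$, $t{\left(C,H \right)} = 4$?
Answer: $- \frac{45}{2} \approx -22.5$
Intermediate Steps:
$P{\left(y \right)} = -3$ ($P{\left(y \right)} = -2 + \left(0 - 1\right) = -2 - 1 = -3$)
$r{\left(Z \right)} = 8 - \frac{1}{-3 + Z}$
$R{\left(3,-5 \right)} r{\left(-3 \right)} + \left(t{\left(-1,-1 \right)} + 6\right)^{2} = 3 \left(-5\right) \frac{-25 + 8 \left(-3\right)}{-3 - 3} + \left(4 + 6\right)^{2} = - 15 \frac{-25 - 24}{-6} + 10^{2} = - 15 \left(\left(- \frac{1}{6}\right) \left(-49\right)\right) + 100 = \left(-15\right) \frac{49}{6} + 100 = - \frac{245}{2} + 100 = - \frac{45}{2}$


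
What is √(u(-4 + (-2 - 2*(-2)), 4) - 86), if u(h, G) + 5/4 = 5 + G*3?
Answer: I*√281/2 ≈ 8.3815*I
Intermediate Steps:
u(h, G) = 15/4 + 3*G (u(h, G) = -5/4 + (5 + G*3) = -5/4 + (5 + 3*G) = 15/4 + 3*G)
√(u(-4 + (-2 - 2*(-2)), 4) - 86) = √((15/4 + 3*4) - 86) = √((15/4 + 12) - 86) = √(63/4 - 86) = √(-281/4) = I*√281/2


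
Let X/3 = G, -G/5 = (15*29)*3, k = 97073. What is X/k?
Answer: -19575/97073 ≈ -0.20165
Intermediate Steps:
G = -6525 (G = -5*15*29*3 = -2175*3 = -5*1305 = -6525)
X = -19575 (X = 3*(-6525) = -19575)
X/k = -19575/97073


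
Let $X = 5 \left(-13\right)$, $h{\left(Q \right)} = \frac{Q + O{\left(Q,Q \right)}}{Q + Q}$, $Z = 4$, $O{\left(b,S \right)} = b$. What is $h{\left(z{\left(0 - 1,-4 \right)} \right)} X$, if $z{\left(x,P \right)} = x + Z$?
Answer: $-65$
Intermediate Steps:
$z{\left(x,P \right)} = 4 + x$ ($z{\left(x,P \right)} = x + 4 = 4 + x$)
$h{\left(Q \right)} = 1$ ($h{\left(Q \right)} = \frac{Q + Q}{Q + Q} = \frac{2 Q}{2 Q} = 2 Q \frac{1}{2 Q} = 1$)
$X = -65$
$h{\left(z{\left(0 - 1,-4 \right)} \right)} X = 1 \left(-65\right) = -65$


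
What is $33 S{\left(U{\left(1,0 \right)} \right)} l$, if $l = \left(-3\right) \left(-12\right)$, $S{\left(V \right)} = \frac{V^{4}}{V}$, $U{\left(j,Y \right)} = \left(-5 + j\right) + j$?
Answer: $-32076$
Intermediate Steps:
$U{\left(j,Y \right)} = -5 + 2 j$
$S{\left(V \right)} = V^{3}$
$l = 36$
$33 S{\left(U{\left(1,0 \right)} \right)} l = 33 \left(-5 + 2 \cdot 1\right)^{3} \cdot 36 = 33 \left(-5 + 2\right)^{3} \cdot 36 = 33 \left(-3\right)^{3} \cdot 36 = 33 \left(-27\right) 36 = \left(-891\right) 36 = -32076$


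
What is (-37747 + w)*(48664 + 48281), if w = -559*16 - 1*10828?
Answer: -5576179455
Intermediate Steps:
w = -19772 (w = -8944 - 10828 = -19772)
(-37747 + w)*(48664 + 48281) = (-37747 - 19772)*(48664 + 48281) = -57519*96945 = -5576179455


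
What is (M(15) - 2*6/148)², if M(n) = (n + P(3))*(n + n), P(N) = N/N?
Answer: 315311049/1369 ≈ 2.3032e+5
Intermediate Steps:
P(N) = 1
M(n) = 2*n*(1 + n) (M(n) = (n + 1)*(n + n) = (1 + n)*(2*n) = 2*n*(1 + n))
(M(15) - 2*6/148)² = (2*15*(1 + 15) - 2*6/148)² = (2*15*16 - 12*1/148)² = (480 - 3/37)² = (17757/37)² = 315311049/1369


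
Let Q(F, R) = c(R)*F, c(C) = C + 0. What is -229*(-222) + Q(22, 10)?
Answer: 51058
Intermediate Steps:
c(C) = C
Q(F, R) = F*R (Q(F, R) = R*F = F*R)
-229*(-222) + Q(22, 10) = -229*(-222) + 22*10 = 50838 + 220 = 51058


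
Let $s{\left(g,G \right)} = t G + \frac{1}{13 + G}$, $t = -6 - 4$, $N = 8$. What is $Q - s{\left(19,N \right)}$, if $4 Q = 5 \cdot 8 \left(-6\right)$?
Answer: $\frac{419}{21} \approx 19.952$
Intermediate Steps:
$t = -10$
$Q = -60$ ($Q = \frac{5 \cdot 8 \left(-6\right)}{4} = \frac{40 \left(-6\right)}{4} = \frac{1}{4} \left(-240\right) = -60$)
$s{\left(g,G \right)} = \frac{1}{13 + G} - 10 G$ ($s{\left(g,G \right)} = - 10 G + \frac{1}{13 + G} = \frac{1}{13 + G} - 10 G$)
$Q - s{\left(19,N \right)} = -60 - \frac{1 - 1040 - 10 \cdot 8^{2}}{13 + 8} = -60 - \frac{1 - 1040 - 640}{21} = -60 - \frac{1}{21} \left(-1679\right) = -60 - - \frac{1679}{21} = -60 + \frac{1679}{21} = \frac{419}{21}$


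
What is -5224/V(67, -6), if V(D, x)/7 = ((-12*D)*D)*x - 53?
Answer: -5224/2262085 ≈ -0.0023094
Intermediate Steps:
V(D, x) = -371 - 84*x*D² (V(D, x) = 7*(((-12*D)*D)*x - 53) = 7*((-12*D²)*x - 53) = 7*(-12*x*D² - 53) = 7*(-53 - 12*x*D²) = -371 - 84*x*D²)
-5224/V(67, -6) = -5224/(-371 - 84*(-6)*67²) = -5224/(-371 - 84*(-6)*4489) = -5224/(-371 + 2262456) = -5224/2262085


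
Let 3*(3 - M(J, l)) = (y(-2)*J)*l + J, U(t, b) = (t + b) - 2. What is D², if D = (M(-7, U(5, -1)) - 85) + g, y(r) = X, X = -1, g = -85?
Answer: 258064/9 ≈ 28674.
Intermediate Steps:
U(t, b) = -2 + b + t (U(t, b) = (b + t) - 2 = -2 + b + t)
y(r) = -1
M(J, l) = 3 - J/3 + J*l/3 (M(J, l) = 3 - ((-J)*l + J)/3 = 3 - (-J*l + J)/3 = 3 - (J - J*l)/3 = 3 + (-J/3 + J*l/3) = 3 - J/3 + J*l/3)
D = -508/3 (D = ((3 - ⅓*(-7) + (⅓)*(-7)*(-2 - 1 + 5)) - 85) - 85 = ((3 + 7/3 + (⅓)*(-7)*2) - 85) - 85 = ((3 + 7/3 - 14/3) - 85) - 85 = (⅔ - 85) - 85 = -253/3 - 85 = -508/3 ≈ -169.33)
D² = (-508/3)² = 258064/9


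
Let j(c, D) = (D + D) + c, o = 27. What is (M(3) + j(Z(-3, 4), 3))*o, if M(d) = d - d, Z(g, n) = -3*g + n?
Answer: 513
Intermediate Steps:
Z(g, n) = n - 3*g
j(c, D) = c + 2*D (j(c, D) = 2*D + c = c + 2*D)
M(d) = 0
(M(3) + j(Z(-3, 4), 3))*o = (0 + ((4 - 3*(-3)) + 2*3))*27 = (0 + ((4 + 9) + 6))*27 = (0 + (13 + 6))*27 = (0 + 19)*27 = 19*27 = 513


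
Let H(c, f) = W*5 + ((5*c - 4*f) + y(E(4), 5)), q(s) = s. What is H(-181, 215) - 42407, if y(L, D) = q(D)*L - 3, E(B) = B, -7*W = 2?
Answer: -309095/7 ≈ -44156.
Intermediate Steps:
W = -2/7 (W = -⅐*2 = -2/7 ≈ -0.28571)
y(L, D) = -3 + D*L (y(L, D) = D*L - 3 = -3 + D*L)
H(c, f) = 109/7 - 4*f + 5*c (H(c, f) = -2/7*5 + ((5*c - 4*f) + (-3 + 5*4)) = -10/7 + ((-4*f + 5*c) + (-3 + 20)) = -10/7 + ((-4*f + 5*c) + 17) = -10/7 + (17 - 4*f + 5*c) = 109/7 - 4*f + 5*c)
H(-181, 215) - 42407 = (109/7 - 4*215 + 5*(-181)) - 42407 = (109/7 - 860 - 905) - 42407 = -12246/7 - 42407 = -309095/7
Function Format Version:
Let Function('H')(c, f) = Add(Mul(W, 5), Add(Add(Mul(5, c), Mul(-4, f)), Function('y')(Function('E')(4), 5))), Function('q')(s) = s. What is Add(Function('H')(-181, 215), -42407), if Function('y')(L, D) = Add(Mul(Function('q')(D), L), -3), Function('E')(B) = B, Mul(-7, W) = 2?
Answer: Rational(-309095, 7) ≈ -44156.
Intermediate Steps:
W = Rational(-2, 7) (W = Mul(Rational(-1, 7), 2) = Rational(-2, 7) ≈ -0.28571)
Function('y')(L, D) = Add(-3, Mul(D, L)) (Function('y')(L, D) = Add(Mul(D, L), -3) = Add(-3, Mul(D, L)))
Function('H')(c, f) = Add(Rational(109, 7), Mul(-4, f), Mul(5, c)) (Function('H')(c, f) = Add(Mul(Rational(-2, 7), 5), Add(Add(Mul(5, c), Mul(-4, f)), Add(-3, Mul(5, 4)))) = Add(Rational(-10, 7), Add(Add(Mul(-4, f), Mul(5, c)), Add(-3, 20))) = Add(Rational(-10, 7), Add(Add(Mul(-4, f), Mul(5, c)), 17)) = Add(Rational(-10, 7), Add(17, Mul(-4, f), Mul(5, c))) = Add(Rational(109, 7), Mul(-4, f), Mul(5, c)))
Add(Function('H')(-181, 215), -42407) = Add(Add(Rational(109, 7), Mul(-4, 215), Mul(5, -181)), -42407) = Add(Add(Rational(109, 7), -860, -905), -42407) = Add(Rational(-12246, 7), -42407) = Rational(-309095, 7)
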